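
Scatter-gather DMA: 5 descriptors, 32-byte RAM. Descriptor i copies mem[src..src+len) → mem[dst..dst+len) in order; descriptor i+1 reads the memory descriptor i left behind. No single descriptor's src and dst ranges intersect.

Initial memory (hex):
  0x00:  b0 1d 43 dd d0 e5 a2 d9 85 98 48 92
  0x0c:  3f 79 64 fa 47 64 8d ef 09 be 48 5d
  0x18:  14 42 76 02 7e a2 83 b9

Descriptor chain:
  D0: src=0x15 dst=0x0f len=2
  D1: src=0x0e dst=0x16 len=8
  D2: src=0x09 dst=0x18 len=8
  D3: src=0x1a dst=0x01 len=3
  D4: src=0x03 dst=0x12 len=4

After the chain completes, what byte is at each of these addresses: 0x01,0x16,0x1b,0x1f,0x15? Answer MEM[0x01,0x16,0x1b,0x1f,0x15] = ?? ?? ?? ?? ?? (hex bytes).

MEM[0x01,0x16,0x1b,0x1f,0x15] = 92 64 3f 48 a2

#0 dst[0x0f+2] := {0xbe,0x48}
#1 dst[0x16+8] := {0x64,0xbe,0x48,0x64,0x8d,0xef,0x09,0xbe}
#2 dst[0x18+8] := {0x98,0x48,0x92,0x3f,0x79,0x64,0xbe,0x48}
#3 dst[0x01+3] := {0x92,0x3f,0x79}
#4 dst[0x12+4] := {0x79,0xd0,0xe5,0xa2}
query mem[0x01]=0x92, mem[0x16]=0x64, mem[0x1b]=0x3f, mem[0x1f]=0x48, mem[0x15]=0xa2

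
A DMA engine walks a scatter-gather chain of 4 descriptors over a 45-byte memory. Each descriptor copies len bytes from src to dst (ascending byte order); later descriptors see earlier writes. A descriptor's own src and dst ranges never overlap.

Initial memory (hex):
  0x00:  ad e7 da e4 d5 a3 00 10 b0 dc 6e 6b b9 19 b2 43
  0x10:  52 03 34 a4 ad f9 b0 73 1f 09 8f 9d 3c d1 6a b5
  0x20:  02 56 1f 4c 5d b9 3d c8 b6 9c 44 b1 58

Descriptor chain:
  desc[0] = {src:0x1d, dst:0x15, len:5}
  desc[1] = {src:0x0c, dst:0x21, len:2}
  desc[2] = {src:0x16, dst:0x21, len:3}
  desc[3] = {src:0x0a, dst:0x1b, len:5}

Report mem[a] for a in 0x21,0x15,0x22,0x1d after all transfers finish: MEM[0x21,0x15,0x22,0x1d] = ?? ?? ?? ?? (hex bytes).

MEM[0x21,0x15,0x22,0x1d] = 6a d1 b5 b9

D0: mem[0x15..0x19] <- [d1 6a b5 02 56]
D1: mem[0x21..0x22] <- [b9 19]
D2: mem[0x21..0x23] <- [6a b5 02]
D3: mem[0x1b..0x1f] <- [6e 6b b9 19 b2]
query mem[0x21]=0x6a, mem[0x15]=0xd1, mem[0x22]=0xb5, mem[0x1d]=0xb9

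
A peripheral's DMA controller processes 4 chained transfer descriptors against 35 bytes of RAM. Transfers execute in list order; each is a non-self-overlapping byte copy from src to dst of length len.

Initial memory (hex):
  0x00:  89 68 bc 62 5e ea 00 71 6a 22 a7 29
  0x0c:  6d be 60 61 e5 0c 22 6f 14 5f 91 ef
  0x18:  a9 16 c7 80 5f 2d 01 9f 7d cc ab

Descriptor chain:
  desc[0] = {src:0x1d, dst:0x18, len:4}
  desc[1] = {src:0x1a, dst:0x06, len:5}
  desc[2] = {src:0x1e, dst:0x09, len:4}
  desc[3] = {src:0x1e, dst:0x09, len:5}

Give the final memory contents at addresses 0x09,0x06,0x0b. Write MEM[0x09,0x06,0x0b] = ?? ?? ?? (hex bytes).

  after D0: wrote 4B at 0x18 = 2d019f7d
  after D1: wrote 5B at 0x06 = 9f7d5f2d01
  after D2: wrote 4B at 0x09 = 019f7dcc
  after D3: wrote 5B at 0x09 = 019f7dccab
query mem[0x09]=0x01, mem[0x06]=0x9f, mem[0x0b]=0x7d

MEM[0x09,0x06,0x0b] = 01 9f 7d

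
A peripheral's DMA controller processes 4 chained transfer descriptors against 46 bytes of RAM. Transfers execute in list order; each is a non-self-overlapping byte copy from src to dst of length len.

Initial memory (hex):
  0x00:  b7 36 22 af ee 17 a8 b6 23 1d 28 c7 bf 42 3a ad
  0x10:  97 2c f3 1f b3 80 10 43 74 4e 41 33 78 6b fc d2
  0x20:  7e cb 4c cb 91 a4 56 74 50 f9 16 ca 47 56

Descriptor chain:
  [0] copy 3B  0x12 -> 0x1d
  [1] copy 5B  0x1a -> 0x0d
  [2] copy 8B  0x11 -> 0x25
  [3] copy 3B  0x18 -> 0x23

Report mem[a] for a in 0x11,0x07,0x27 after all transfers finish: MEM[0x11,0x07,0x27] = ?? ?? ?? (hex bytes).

#0 dst[0x1d+3] := {0xf3,0x1f,0xb3}
#1 dst[0x0d+5] := {0x41,0x33,0x78,0xf3,0x1f}
#2 dst[0x25+8] := {0x1f,0xf3,0x1f,0xb3,0x80,0x10,0x43,0x74}
#3 dst[0x23+3] := {0x74,0x4e,0x41}
query mem[0x11]=0x1f, mem[0x07]=0xb6, mem[0x27]=0x1f

MEM[0x11,0x07,0x27] = 1f b6 1f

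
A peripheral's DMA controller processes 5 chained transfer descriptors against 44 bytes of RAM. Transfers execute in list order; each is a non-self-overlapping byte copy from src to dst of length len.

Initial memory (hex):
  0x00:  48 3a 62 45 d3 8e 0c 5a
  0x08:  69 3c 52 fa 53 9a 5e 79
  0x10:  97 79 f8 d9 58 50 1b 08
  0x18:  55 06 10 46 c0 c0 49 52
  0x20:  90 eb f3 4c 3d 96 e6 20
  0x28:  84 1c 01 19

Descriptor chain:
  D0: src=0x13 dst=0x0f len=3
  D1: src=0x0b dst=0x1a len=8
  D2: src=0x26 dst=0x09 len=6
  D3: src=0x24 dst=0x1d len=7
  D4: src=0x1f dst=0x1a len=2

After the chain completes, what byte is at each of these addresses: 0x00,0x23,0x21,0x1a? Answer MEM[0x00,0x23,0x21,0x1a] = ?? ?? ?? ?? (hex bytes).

[0] 0x13->0x0f len=3 : d9 58 50
[1] 0x0b->0x1a len=8 : fa 53 9a 5e d9 58 50 f8
[2] 0x26->0x09 len=6 : e6 20 84 1c 01 19
[3] 0x24->0x1d len=7 : 3d 96 e6 20 84 1c 01
[4] 0x1f->0x1a len=2 : e6 20
query mem[0x00]=0x48, mem[0x23]=0x01, mem[0x21]=0x84, mem[0x1a]=0xe6

MEM[0x00,0x23,0x21,0x1a] = 48 01 84 e6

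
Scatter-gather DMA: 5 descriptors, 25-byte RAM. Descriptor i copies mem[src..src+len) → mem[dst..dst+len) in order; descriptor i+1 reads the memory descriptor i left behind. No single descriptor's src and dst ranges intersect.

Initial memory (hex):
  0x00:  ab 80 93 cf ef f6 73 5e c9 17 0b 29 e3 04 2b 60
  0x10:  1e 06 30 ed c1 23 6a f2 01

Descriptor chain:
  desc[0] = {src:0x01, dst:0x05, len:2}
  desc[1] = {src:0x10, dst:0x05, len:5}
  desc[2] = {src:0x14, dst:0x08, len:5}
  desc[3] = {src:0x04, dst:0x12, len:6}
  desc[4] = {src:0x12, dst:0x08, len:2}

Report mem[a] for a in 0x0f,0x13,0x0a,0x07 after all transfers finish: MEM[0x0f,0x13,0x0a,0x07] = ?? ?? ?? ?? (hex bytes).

MEM[0x0f,0x13,0x0a,0x07] = 60 1e 6a 30

[0] 0x01->0x05 len=2 : 80 93
[1] 0x10->0x05 len=5 : 1e 06 30 ed c1
[2] 0x14->0x08 len=5 : c1 23 6a f2 01
[3] 0x04->0x12 len=6 : ef 1e 06 30 c1 23
[4] 0x12->0x08 len=2 : ef 1e
query mem[0x0f]=0x60, mem[0x13]=0x1e, mem[0x0a]=0x6a, mem[0x07]=0x30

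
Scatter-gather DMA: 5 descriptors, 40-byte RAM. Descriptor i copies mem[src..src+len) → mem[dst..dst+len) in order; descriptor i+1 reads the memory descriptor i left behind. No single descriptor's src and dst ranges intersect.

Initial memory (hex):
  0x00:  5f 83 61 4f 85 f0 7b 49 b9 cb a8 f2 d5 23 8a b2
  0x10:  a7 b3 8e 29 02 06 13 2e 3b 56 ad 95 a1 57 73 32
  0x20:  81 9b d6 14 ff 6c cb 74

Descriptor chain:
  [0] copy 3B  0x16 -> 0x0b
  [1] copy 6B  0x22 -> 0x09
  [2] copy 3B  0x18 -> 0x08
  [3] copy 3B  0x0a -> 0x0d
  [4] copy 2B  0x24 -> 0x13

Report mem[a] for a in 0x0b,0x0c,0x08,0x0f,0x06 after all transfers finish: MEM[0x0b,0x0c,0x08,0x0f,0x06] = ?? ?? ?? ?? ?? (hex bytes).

#0 dst[0x0b+3] := {0x13,0x2e,0x3b}
#1 dst[0x09+6] := {0xd6,0x14,0xff,0x6c,0xcb,0x74}
#2 dst[0x08+3] := {0x3b,0x56,0xad}
#3 dst[0x0d+3] := {0xad,0xff,0x6c}
#4 dst[0x13+2] := {0xff,0x6c}
query mem[0x0b]=0xff, mem[0x0c]=0x6c, mem[0x08]=0x3b, mem[0x0f]=0x6c, mem[0x06]=0x7b

MEM[0x0b,0x0c,0x08,0x0f,0x06] = ff 6c 3b 6c 7b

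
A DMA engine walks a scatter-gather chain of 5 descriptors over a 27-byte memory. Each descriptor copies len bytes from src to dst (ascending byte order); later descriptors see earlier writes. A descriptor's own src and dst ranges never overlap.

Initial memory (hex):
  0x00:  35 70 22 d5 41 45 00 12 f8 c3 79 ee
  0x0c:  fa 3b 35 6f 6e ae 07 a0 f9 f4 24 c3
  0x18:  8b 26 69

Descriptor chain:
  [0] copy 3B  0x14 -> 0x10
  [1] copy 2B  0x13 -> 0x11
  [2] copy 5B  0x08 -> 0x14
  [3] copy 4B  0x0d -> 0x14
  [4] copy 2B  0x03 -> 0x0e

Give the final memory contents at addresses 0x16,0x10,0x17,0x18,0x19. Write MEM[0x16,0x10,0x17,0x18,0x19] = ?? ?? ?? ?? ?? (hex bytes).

  after D0: wrote 3B at 0x10 = f9f424
  after D1: wrote 2B at 0x11 = a0f9
  after D2: wrote 5B at 0x14 = f8c379eefa
  after D3: wrote 4B at 0x14 = 3b356ff9
  after D4: wrote 2B at 0x0e = d541
query mem[0x16]=0x6f, mem[0x10]=0xf9, mem[0x17]=0xf9, mem[0x18]=0xfa, mem[0x19]=0x26

MEM[0x16,0x10,0x17,0x18,0x19] = 6f f9 f9 fa 26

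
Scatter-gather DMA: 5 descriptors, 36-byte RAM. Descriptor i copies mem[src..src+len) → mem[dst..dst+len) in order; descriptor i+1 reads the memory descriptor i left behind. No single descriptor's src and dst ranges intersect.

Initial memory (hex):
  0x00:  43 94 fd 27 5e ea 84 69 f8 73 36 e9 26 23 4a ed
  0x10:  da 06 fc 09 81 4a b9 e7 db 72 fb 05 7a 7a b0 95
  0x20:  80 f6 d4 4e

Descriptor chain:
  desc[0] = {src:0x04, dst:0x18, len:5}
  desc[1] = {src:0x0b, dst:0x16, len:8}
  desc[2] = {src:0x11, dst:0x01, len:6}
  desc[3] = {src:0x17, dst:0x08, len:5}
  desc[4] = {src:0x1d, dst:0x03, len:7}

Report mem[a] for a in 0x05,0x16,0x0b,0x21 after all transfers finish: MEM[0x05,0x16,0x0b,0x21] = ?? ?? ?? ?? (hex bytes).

#0 dst[0x18+5] := {0x5e,0xea,0x84,0x69,0xf8}
#1 dst[0x16+8] := {0xe9,0x26,0x23,0x4a,0xed,0xda,0x06,0xfc}
#2 dst[0x01+6] := {0x06,0xfc,0x09,0x81,0x4a,0xe9}
#3 dst[0x08+5] := {0x26,0x23,0x4a,0xed,0xda}
#4 dst[0x03+7] := {0xfc,0xb0,0x95,0x80,0xf6,0xd4,0x4e}
query mem[0x05]=0x95, mem[0x16]=0xe9, mem[0x0b]=0xed, mem[0x21]=0xf6

MEM[0x05,0x16,0x0b,0x21] = 95 e9 ed f6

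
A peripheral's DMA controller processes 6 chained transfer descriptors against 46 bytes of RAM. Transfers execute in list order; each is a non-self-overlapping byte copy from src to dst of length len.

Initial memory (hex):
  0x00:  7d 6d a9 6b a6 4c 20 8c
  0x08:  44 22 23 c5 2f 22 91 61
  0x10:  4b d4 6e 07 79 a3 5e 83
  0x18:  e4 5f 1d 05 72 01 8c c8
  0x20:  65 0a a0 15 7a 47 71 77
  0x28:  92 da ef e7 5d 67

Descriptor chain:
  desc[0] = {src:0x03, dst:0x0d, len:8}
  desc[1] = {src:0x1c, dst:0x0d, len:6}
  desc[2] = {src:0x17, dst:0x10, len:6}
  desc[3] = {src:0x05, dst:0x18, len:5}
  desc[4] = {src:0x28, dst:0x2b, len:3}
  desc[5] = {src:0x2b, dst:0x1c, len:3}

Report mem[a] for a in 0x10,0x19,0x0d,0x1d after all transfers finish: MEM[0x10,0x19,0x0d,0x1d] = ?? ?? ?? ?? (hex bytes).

#0 dst[0x0d+8] := {0x6b,0xa6,0x4c,0x20,0x8c,0x44,0x22,0x23}
#1 dst[0x0d+6] := {0x72,0x01,0x8c,0xc8,0x65,0x0a}
#2 dst[0x10+6] := {0x83,0xe4,0x5f,0x1d,0x05,0x72}
#3 dst[0x18+5] := {0x4c,0x20,0x8c,0x44,0x22}
#4 dst[0x2b+3] := {0x92,0xda,0xef}
#5 dst[0x1c+3] := {0x92,0xda,0xef}
query mem[0x10]=0x83, mem[0x19]=0x20, mem[0x0d]=0x72, mem[0x1d]=0xda

MEM[0x10,0x19,0x0d,0x1d] = 83 20 72 da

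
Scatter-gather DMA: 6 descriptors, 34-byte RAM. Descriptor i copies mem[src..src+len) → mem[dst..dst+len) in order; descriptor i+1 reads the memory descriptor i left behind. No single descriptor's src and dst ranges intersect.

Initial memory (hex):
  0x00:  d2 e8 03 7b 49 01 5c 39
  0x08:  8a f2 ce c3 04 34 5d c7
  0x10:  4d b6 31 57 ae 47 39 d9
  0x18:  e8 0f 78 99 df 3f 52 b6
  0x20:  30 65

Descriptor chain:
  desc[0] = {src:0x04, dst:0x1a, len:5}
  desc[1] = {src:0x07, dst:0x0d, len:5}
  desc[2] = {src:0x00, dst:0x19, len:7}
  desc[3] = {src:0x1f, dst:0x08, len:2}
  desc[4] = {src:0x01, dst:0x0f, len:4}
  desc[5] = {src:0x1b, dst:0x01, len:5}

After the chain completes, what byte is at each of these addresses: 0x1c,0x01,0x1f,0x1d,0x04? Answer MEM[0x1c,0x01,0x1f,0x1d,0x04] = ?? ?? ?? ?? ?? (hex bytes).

MEM[0x1c,0x01,0x1f,0x1d,0x04] = 7b 03 5c 49 01

[0] 0x04->0x1a len=5 : 49 01 5c 39 8a
[1] 0x07->0x0d len=5 : 39 8a f2 ce c3
[2] 0x00->0x19 len=7 : d2 e8 03 7b 49 01 5c
[3] 0x1f->0x08 len=2 : 5c 30
[4] 0x01->0x0f len=4 : e8 03 7b 49
[5] 0x1b->0x01 len=5 : 03 7b 49 01 5c
query mem[0x1c]=0x7b, mem[0x01]=0x03, mem[0x1f]=0x5c, mem[0x1d]=0x49, mem[0x04]=0x01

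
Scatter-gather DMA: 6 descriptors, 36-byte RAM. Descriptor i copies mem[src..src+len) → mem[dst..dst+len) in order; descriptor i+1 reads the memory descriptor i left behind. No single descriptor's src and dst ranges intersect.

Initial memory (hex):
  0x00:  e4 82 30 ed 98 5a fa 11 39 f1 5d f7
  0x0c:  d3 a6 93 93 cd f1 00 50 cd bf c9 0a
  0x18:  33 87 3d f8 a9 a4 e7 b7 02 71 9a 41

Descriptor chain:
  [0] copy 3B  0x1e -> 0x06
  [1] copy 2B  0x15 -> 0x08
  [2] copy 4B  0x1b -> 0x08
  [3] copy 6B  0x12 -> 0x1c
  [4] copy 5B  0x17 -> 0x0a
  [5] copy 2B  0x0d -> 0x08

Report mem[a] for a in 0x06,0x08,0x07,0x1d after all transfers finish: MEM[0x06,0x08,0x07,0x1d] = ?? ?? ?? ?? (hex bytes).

MEM[0x06,0x08,0x07,0x1d] = e7 3d b7 50

#0 dst[0x06+3] := {0xe7,0xb7,0x02}
#1 dst[0x08+2] := {0xbf,0xc9}
#2 dst[0x08+4] := {0xf8,0xa9,0xa4,0xe7}
#3 dst[0x1c+6] := {0x00,0x50,0xcd,0xbf,0xc9,0x0a}
#4 dst[0x0a+5] := {0x0a,0x33,0x87,0x3d,0xf8}
#5 dst[0x08+2] := {0x3d,0xf8}
query mem[0x06]=0xe7, mem[0x08]=0x3d, mem[0x07]=0xb7, mem[0x1d]=0x50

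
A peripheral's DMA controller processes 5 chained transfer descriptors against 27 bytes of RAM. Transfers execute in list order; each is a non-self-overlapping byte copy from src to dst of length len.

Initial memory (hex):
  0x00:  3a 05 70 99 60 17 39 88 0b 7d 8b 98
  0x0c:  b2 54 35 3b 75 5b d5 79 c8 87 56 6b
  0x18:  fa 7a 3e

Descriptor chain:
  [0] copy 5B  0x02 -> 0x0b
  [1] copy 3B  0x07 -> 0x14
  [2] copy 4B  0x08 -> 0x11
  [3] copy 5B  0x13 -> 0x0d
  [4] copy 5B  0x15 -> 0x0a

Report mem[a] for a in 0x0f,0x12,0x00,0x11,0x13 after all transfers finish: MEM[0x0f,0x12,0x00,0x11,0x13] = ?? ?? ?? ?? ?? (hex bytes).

[0] 0x02->0x0b len=5 : 70 99 60 17 39
[1] 0x07->0x14 len=3 : 88 0b 7d
[2] 0x08->0x11 len=4 : 0b 7d 8b 70
[3] 0x13->0x0d len=5 : 8b 70 0b 7d 6b
[4] 0x15->0x0a len=5 : 0b 7d 6b fa 7a
query mem[0x0f]=0x0b, mem[0x12]=0x7d, mem[0x00]=0x3a, mem[0x11]=0x6b, mem[0x13]=0x8b

MEM[0x0f,0x12,0x00,0x11,0x13] = 0b 7d 3a 6b 8b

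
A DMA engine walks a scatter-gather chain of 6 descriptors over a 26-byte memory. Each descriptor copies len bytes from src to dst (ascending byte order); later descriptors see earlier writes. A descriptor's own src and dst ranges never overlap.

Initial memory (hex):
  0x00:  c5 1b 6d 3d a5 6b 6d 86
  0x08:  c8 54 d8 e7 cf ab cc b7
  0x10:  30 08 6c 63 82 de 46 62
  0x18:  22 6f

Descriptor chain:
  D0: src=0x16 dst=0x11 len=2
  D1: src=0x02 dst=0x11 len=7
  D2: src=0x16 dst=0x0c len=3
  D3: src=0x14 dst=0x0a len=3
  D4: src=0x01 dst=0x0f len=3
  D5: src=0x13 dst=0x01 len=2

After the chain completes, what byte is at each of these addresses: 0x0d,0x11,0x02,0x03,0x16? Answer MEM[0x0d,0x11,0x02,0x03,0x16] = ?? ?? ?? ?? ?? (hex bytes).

  after D0: wrote 2B at 0x11 = 4662
  after D1: wrote 7B at 0x11 = 6d3da56b6d86c8
  after D2: wrote 3B at 0x0c = 86c822
  after D3: wrote 3B at 0x0a = 6b6d86
  after D4: wrote 3B at 0x0f = 1b6d3d
  after D5: wrote 2B at 0x01 = a56b
query mem[0x0d]=0xc8, mem[0x11]=0x3d, mem[0x02]=0x6b, mem[0x03]=0x3d, mem[0x16]=0x86

MEM[0x0d,0x11,0x02,0x03,0x16] = c8 3d 6b 3d 86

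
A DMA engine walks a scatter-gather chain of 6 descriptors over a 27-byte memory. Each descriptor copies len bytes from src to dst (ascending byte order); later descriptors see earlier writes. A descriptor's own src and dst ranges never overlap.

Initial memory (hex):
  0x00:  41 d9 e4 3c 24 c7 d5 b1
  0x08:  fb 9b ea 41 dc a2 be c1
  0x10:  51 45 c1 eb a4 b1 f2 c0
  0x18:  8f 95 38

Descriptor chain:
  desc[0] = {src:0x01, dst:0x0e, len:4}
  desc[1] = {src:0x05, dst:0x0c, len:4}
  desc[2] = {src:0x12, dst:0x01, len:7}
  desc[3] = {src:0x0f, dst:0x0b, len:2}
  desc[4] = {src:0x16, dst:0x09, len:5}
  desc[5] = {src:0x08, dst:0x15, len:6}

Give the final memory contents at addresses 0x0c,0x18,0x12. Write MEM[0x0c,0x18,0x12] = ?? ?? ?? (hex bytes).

MEM[0x0c,0x18,0x12] = 95 8f c1

[0] 0x01->0x0e len=4 : d9 e4 3c 24
[1] 0x05->0x0c len=4 : c7 d5 b1 fb
[2] 0x12->0x01 len=7 : c1 eb a4 b1 f2 c0 8f
[3] 0x0f->0x0b len=2 : fb 3c
[4] 0x16->0x09 len=5 : f2 c0 8f 95 38
[5] 0x08->0x15 len=6 : fb f2 c0 8f 95 38
query mem[0x0c]=0x95, mem[0x18]=0x8f, mem[0x12]=0xc1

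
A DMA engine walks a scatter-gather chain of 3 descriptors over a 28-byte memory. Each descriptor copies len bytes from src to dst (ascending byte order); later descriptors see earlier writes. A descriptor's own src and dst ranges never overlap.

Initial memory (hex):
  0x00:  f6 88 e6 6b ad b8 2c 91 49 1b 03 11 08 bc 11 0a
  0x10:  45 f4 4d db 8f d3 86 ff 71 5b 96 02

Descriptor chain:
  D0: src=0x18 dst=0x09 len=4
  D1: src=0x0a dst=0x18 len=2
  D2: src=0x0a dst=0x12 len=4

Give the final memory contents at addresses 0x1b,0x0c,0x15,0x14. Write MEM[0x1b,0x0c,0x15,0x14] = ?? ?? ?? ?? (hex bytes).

MEM[0x1b,0x0c,0x15,0x14] = 02 02 bc 02

  after D0: wrote 4B at 0x09 = 715b9602
  after D1: wrote 2B at 0x18 = 5b96
  after D2: wrote 4B at 0x12 = 5b9602bc
query mem[0x1b]=0x02, mem[0x0c]=0x02, mem[0x15]=0xbc, mem[0x14]=0x02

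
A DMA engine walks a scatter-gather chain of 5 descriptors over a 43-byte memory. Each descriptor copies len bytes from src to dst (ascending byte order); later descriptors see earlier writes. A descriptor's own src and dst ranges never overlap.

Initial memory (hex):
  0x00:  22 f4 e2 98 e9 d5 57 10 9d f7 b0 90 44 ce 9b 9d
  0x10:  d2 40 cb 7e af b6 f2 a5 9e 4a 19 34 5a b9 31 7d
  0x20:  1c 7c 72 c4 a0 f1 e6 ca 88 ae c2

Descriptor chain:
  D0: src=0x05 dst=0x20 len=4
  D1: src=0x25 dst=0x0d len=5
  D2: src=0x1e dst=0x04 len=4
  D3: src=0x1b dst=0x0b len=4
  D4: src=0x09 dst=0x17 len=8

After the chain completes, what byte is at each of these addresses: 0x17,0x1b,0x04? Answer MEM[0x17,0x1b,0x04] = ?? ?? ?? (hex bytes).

#0 dst[0x20+4] := {0xd5,0x57,0x10,0x9d}
#1 dst[0x0d+5] := {0xf1,0xe6,0xca,0x88,0xae}
#2 dst[0x04+4] := {0x31,0x7d,0xd5,0x57}
#3 dst[0x0b+4] := {0x34,0x5a,0xb9,0x31}
#4 dst[0x17+8] := {0xf7,0xb0,0x34,0x5a,0xb9,0x31,0xca,0x88}
query mem[0x17]=0xf7, mem[0x1b]=0xb9, mem[0x04]=0x31

MEM[0x17,0x1b,0x04] = f7 b9 31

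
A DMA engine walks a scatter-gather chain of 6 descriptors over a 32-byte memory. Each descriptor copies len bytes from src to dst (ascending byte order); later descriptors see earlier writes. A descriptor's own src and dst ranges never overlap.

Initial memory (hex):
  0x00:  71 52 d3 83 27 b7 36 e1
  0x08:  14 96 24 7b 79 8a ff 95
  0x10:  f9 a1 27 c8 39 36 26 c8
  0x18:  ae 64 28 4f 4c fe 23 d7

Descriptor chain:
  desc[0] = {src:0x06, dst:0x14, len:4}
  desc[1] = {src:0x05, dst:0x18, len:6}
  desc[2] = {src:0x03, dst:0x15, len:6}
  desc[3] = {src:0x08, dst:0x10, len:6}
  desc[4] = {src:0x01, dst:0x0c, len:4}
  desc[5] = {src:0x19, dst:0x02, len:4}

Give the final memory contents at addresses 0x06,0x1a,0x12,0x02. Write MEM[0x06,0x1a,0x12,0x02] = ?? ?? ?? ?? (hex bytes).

MEM[0x06,0x1a,0x12,0x02] = 36 14 24 e1

[0] 0x06->0x14 len=4 : 36 e1 14 96
[1] 0x05->0x18 len=6 : b7 36 e1 14 96 24
[2] 0x03->0x15 len=6 : 83 27 b7 36 e1 14
[3] 0x08->0x10 len=6 : 14 96 24 7b 79 8a
[4] 0x01->0x0c len=4 : 52 d3 83 27
[5] 0x19->0x02 len=4 : e1 14 14 96
query mem[0x06]=0x36, mem[0x1a]=0x14, mem[0x12]=0x24, mem[0x02]=0xe1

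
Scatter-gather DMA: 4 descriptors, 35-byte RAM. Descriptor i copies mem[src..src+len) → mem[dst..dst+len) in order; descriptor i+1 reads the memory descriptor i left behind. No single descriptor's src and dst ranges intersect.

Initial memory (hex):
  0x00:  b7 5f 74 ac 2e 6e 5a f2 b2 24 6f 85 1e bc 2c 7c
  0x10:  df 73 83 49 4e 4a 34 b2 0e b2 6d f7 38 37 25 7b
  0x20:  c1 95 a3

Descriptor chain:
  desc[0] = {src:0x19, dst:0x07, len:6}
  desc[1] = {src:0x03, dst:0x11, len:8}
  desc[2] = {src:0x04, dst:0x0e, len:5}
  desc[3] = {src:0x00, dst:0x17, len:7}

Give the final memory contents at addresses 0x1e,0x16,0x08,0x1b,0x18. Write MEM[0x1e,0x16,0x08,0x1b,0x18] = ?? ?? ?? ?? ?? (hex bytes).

  after D0: wrote 6B at 0x07 = b26df7383725
  after D1: wrote 8B at 0x11 = ac2e6e5ab26df738
  after D2: wrote 5B at 0x0e = 2e6e5ab26d
  after D3: wrote 7B at 0x17 = b75f74ac2e6e5a
query mem[0x1e]=0x25, mem[0x16]=0x6d, mem[0x08]=0x6d, mem[0x1b]=0x2e, mem[0x18]=0x5f

MEM[0x1e,0x16,0x08,0x1b,0x18] = 25 6d 6d 2e 5f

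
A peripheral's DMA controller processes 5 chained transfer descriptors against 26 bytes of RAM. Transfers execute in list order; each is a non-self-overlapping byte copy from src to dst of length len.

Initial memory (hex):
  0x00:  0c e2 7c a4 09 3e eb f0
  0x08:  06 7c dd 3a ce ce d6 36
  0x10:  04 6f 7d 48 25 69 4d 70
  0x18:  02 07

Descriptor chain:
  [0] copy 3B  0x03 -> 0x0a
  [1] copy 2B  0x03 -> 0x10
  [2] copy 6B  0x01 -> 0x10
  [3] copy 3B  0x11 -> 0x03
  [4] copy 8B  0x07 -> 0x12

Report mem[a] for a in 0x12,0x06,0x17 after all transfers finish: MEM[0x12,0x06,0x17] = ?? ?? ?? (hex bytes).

D0: mem[0x0a..0x0c] <- [a4 09 3e]
D1: mem[0x10..0x11] <- [a4 09]
D2: mem[0x10..0x15] <- [e2 7c a4 09 3e eb]
D3: mem[0x03..0x05] <- [7c a4 09]
D4: mem[0x12..0x19] <- [f0 06 7c a4 09 3e ce d6]
query mem[0x12]=0xf0, mem[0x06]=0xeb, mem[0x17]=0x3e

MEM[0x12,0x06,0x17] = f0 eb 3e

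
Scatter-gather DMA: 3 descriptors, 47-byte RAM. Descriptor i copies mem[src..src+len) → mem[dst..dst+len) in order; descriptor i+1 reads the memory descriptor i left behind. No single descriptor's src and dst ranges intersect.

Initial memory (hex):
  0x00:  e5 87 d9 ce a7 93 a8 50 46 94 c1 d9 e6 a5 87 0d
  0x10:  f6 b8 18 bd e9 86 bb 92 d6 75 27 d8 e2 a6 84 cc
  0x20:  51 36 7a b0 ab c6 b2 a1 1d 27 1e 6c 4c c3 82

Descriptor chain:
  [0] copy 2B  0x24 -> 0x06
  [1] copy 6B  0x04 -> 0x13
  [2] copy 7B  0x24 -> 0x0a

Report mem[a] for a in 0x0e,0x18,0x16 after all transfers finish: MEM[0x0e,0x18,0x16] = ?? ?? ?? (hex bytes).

MEM[0x0e,0x18,0x16] = 1d 94 c6

#0 dst[0x06+2] := {0xab,0xc6}
#1 dst[0x13+6] := {0xa7,0x93,0xab,0xc6,0x46,0x94}
#2 dst[0x0a+7] := {0xab,0xc6,0xb2,0xa1,0x1d,0x27,0x1e}
query mem[0x0e]=0x1d, mem[0x18]=0x94, mem[0x16]=0xc6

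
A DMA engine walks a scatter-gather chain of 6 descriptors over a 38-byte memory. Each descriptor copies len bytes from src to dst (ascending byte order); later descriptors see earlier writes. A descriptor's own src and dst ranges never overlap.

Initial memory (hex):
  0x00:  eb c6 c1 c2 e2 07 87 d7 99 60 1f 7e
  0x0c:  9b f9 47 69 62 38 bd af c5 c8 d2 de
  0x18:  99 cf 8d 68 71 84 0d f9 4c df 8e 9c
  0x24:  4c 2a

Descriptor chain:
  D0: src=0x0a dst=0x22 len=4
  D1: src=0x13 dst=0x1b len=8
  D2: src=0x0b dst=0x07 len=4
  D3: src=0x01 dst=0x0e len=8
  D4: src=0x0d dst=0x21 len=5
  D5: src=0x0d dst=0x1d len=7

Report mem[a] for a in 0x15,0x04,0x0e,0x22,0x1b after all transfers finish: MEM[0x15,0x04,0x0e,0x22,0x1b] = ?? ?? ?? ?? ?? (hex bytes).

  after D0: wrote 4B at 0x22 = 1f7e9bf9
  after D1: wrote 8B at 0x1b = afc5c8d2de99cf8d
  after D2: wrote 4B at 0x07 = 7e9bf947
  after D3: wrote 8B at 0x0e = c6c1c2e207877e9b
  after D4: wrote 5B at 0x21 = f9c6c1c2e2
  after D5: wrote 7B at 0x1d = f9c6c1c2e20787
query mem[0x15]=0x9b, mem[0x04]=0xe2, mem[0x0e]=0xc6, mem[0x22]=0x07, mem[0x1b]=0xaf

MEM[0x15,0x04,0x0e,0x22,0x1b] = 9b e2 c6 07 af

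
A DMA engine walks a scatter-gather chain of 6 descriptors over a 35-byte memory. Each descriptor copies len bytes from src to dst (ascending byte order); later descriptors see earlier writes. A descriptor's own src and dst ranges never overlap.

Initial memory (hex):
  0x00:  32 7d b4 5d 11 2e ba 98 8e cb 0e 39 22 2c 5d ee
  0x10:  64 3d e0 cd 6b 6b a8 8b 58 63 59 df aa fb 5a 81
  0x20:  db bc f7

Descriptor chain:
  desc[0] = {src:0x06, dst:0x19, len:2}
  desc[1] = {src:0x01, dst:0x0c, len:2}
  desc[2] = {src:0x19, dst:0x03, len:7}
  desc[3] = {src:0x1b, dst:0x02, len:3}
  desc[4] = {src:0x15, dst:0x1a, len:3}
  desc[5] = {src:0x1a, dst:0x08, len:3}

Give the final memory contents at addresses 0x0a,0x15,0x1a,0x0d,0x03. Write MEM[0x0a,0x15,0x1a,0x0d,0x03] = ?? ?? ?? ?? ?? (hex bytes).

MEM[0x0a,0x15,0x1a,0x0d,0x03] = 8b 6b 6b b4 aa

[0] 0x06->0x19 len=2 : ba 98
[1] 0x01->0x0c len=2 : 7d b4
[2] 0x19->0x03 len=7 : ba 98 df aa fb 5a 81
[3] 0x1b->0x02 len=3 : df aa fb
[4] 0x15->0x1a len=3 : 6b a8 8b
[5] 0x1a->0x08 len=3 : 6b a8 8b
query mem[0x0a]=0x8b, mem[0x15]=0x6b, mem[0x1a]=0x6b, mem[0x0d]=0xb4, mem[0x03]=0xaa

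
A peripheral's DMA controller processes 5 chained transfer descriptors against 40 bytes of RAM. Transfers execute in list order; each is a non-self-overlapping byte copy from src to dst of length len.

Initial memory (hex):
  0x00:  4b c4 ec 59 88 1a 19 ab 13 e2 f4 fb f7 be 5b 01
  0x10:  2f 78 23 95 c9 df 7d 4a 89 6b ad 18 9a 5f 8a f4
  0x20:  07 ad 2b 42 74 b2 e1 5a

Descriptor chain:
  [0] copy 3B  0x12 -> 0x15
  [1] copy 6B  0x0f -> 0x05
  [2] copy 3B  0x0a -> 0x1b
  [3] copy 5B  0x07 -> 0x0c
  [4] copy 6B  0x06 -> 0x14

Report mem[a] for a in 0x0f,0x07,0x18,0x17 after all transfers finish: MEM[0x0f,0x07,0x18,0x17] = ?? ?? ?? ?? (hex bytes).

MEM[0x0f,0x07,0x18,0x17] = c9 78 c9 95

  after D0: wrote 3B at 0x15 = 2395c9
  after D1: wrote 6B at 0x05 = 012f782395c9
  after D2: wrote 3B at 0x1b = c9fbf7
  after D3: wrote 5B at 0x0c = 782395c9fb
  after D4: wrote 6B at 0x14 = 2f782395c9fb
query mem[0x0f]=0xc9, mem[0x07]=0x78, mem[0x18]=0xc9, mem[0x17]=0x95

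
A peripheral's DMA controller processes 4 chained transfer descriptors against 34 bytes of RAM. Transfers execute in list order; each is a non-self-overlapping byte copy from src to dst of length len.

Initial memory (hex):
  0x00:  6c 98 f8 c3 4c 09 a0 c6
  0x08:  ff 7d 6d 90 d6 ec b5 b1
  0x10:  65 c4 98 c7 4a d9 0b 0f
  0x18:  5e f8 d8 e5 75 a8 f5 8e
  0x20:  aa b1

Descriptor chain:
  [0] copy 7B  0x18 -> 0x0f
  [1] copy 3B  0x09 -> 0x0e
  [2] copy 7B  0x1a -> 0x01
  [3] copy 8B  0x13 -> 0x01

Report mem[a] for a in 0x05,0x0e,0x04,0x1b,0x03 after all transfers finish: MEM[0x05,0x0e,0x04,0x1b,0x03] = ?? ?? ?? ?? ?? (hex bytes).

MEM[0x05,0x0e,0x04,0x1b,0x03] = 0f 7d 0b e5 f5

D0: mem[0x0f..0x15] <- [5e f8 d8 e5 75 a8 f5]
D1: mem[0x0e..0x10] <- [7d 6d 90]
D2: mem[0x01..0x07] <- [d8 e5 75 a8 f5 8e aa]
D3: mem[0x01..0x08] <- [75 a8 f5 0b 0f 5e f8 d8]
query mem[0x05]=0x0f, mem[0x0e]=0x7d, mem[0x04]=0x0b, mem[0x1b]=0xe5, mem[0x03]=0xf5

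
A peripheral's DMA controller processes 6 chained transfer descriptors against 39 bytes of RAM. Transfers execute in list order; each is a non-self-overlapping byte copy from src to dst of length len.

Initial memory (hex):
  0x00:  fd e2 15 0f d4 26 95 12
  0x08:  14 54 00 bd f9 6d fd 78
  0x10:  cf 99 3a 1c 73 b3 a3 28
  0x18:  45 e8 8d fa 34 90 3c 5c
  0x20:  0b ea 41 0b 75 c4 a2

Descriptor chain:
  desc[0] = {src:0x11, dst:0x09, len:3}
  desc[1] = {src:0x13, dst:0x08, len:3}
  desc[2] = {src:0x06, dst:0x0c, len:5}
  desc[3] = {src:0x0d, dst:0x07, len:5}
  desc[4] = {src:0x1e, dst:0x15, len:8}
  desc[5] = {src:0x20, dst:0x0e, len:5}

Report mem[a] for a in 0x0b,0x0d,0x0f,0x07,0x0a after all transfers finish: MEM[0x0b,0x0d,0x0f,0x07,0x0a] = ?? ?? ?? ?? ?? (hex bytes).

MEM[0x0b,0x0d,0x0f,0x07,0x0a] = 99 12 ea 12 b3

[0] 0x11->0x09 len=3 : 99 3a 1c
[1] 0x13->0x08 len=3 : 1c 73 b3
[2] 0x06->0x0c len=5 : 95 12 1c 73 b3
[3] 0x0d->0x07 len=5 : 12 1c 73 b3 99
[4] 0x1e->0x15 len=8 : 3c 5c 0b ea 41 0b 75 c4
[5] 0x20->0x0e len=5 : 0b ea 41 0b 75
query mem[0x0b]=0x99, mem[0x0d]=0x12, mem[0x0f]=0xea, mem[0x07]=0x12, mem[0x0a]=0xb3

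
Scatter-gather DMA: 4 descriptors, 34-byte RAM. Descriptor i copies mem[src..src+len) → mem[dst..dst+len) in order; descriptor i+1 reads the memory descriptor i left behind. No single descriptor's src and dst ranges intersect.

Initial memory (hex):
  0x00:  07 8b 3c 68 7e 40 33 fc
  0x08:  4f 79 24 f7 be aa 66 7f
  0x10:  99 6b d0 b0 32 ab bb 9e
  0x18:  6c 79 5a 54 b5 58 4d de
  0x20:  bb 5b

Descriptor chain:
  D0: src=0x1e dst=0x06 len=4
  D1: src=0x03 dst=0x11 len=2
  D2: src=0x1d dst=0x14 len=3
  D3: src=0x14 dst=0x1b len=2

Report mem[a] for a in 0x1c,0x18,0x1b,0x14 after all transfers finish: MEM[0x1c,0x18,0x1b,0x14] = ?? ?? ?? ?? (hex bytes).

#0 dst[0x06+4] := {0x4d,0xde,0xbb,0x5b}
#1 dst[0x11+2] := {0x68,0x7e}
#2 dst[0x14+3] := {0x58,0x4d,0xde}
#3 dst[0x1b+2] := {0x58,0x4d}
query mem[0x1c]=0x4d, mem[0x18]=0x6c, mem[0x1b]=0x58, mem[0x14]=0x58

MEM[0x1c,0x18,0x1b,0x14] = 4d 6c 58 58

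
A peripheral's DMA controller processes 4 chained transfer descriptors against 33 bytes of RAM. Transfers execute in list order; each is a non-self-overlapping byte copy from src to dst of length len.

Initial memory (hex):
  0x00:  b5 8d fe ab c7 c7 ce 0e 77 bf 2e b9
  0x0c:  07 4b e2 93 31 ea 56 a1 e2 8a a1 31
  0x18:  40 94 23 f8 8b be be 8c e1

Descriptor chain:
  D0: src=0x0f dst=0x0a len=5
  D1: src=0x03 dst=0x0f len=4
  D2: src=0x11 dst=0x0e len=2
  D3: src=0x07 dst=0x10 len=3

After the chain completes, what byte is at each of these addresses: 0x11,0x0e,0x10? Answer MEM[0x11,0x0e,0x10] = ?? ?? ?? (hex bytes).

  after D0: wrote 5B at 0x0a = 9331ea56a1
  after D1: wrote 4B at 0x0f = abc7c7ce
  after D2: wrote 2B at 0x0e = c7ce
  after D3: wrote 3B at 0x10 = 0e77bf
query mem[0x11]=0x77, mem[0x0e]=0xc7, mem[0x10]=0x0e

MEM[0x11,0x0e,0x10] = 77 c7 0e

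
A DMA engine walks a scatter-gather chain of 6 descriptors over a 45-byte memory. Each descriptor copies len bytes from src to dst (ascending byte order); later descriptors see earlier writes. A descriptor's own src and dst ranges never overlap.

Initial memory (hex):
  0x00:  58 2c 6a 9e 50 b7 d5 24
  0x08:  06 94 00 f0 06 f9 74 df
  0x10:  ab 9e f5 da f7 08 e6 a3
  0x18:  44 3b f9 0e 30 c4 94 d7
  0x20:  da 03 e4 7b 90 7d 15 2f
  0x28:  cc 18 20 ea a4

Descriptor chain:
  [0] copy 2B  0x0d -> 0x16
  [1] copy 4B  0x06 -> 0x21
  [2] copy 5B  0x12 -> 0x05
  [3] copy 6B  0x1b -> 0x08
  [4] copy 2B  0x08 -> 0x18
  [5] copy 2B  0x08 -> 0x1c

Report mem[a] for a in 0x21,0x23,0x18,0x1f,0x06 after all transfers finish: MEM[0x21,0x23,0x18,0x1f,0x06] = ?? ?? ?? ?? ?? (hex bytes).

#0 dst[0x16+2] := {0xf9,0x74}
#1 dst[0x21+4] := {0xd5,0x24,0x06,0x94}
#2 dst[0x05+5] := {0xf5,0xda,0xf7,0x08,0xf9}
#3 dst[0x08+6] := {0x0e,0x30,0xc4,0x94,0xd7,0xda}
#4 dst[0x18+2] := {0x0e,0x30}
#5 dst[0x1c+2] := {0x0e,0x30}
query mem[0x21]=0xd5, mem[0x23]=0x06, mem[0x18]=0x0e, mem[0x1f]=0xd7, mem[0x06]=0xda

MEM[0x21,0x23,0x18,0x1f,0x06] = d5 06 0e d7 da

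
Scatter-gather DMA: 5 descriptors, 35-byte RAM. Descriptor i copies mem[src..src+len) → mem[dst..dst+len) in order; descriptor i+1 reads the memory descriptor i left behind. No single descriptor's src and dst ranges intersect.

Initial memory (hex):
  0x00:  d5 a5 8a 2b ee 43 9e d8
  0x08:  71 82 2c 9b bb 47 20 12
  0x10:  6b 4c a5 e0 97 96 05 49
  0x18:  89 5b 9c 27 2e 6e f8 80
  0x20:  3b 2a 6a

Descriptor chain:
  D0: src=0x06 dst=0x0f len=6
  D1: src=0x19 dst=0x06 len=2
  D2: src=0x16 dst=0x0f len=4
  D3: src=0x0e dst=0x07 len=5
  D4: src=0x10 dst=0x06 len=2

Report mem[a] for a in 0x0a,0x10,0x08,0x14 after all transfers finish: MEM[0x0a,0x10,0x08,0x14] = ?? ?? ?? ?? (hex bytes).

MEM[0x0a,0x10,0x08,0x14] = 89 49 05 9b

  after D0: wrote 6B at 0x0f = 9ed871822c9b
  after D1: wrote 2B at 0x06 = 5b9c
  after D2: wrote 4B at 0x0f = 0549895b
  after D3: wrote 5B at 0x07 = 200549895b
  after D4: wrote 2B at 0x06 = 4989
query mem[0x0a]=0x89, mem[0x10]=0x49, mem[0x08]=0x05, mem[0x14]=0x9b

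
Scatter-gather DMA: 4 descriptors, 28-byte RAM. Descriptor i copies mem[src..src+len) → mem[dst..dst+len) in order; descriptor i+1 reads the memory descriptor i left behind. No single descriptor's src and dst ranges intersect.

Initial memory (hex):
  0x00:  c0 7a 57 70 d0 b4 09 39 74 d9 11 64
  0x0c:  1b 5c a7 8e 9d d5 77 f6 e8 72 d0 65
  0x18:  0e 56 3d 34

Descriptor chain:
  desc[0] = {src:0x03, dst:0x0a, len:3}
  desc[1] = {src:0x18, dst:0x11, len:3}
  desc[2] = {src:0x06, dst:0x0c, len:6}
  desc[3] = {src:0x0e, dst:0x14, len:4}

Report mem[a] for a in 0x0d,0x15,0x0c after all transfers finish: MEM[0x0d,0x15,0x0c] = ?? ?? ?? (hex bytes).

D0: mem[0x0a..0x0c] <- [70 d0 b4]
D1: mem[0x11..0x13] <- [0e 56 3d]
D2: mem[0x0c..0x11] <- [09 39 74 d9 70 d0]
D3: mem[0x14..0x17] <- [74 d9 70 d0]
query mem[0x0d]=0x39, mem[0x15]=0xd9, mem[0x0c]=0x09

MEM[0x0d,0x15,0x0c] = 39 d9 09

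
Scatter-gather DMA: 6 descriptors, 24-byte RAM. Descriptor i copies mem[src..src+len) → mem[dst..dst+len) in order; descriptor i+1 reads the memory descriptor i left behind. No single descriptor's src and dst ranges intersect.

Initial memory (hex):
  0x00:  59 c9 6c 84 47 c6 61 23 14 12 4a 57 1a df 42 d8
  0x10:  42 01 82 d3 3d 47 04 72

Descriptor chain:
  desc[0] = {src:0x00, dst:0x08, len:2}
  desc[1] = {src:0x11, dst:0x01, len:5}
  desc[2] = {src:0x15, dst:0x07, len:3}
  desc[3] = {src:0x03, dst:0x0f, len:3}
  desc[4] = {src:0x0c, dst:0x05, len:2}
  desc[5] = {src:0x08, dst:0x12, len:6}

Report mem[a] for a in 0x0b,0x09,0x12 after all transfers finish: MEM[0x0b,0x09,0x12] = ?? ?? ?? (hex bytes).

D0: mem[0x08..0x09] <- [59 c9]
D1: mem[0x01..0x05] <- [01 82 d3 3d 47]
D2: mem[0x07..0x09] <- [47 04 72]
D3: mem[0x0f..0x11] <- [d3 3d 47]
D4: mem[0x05..0x06] <- [1a df]
D5: mem[0x12..0x17] <- [04 72 4a 57 1a df]
query mem[0x0b]=0x57, mem[0x09]=0x72, mem[0x12]=0x04

MEM[0x0b,0x09,0x12] = 57 72 04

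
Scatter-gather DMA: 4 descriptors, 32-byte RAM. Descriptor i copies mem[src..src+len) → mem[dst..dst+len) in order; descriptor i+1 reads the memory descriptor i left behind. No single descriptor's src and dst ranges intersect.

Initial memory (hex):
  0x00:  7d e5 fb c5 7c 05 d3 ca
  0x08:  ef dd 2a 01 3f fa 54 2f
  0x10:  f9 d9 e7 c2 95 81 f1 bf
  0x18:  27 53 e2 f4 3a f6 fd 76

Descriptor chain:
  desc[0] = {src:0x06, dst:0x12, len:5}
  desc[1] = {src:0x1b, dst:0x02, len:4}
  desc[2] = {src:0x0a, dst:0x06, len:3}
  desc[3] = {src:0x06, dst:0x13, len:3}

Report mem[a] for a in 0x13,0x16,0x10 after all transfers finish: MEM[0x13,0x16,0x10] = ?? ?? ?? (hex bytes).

D0: mem[0x12..0x16] <- [d3 ca ef dd 2a]
D1: mem[0x02..0x05] <- [f4 3a f6 fd]
D2: mem[0x06..0x08] <- [2a 01 3f]
D3: mem[0x13..0x15] <- [2a 01 3f]
query mem[0x13]=0x2a, mem[0x16]=0x2a, mem[0x10]=0xf9

MEM[0x13,0x16,0x10] = 2a 2a f9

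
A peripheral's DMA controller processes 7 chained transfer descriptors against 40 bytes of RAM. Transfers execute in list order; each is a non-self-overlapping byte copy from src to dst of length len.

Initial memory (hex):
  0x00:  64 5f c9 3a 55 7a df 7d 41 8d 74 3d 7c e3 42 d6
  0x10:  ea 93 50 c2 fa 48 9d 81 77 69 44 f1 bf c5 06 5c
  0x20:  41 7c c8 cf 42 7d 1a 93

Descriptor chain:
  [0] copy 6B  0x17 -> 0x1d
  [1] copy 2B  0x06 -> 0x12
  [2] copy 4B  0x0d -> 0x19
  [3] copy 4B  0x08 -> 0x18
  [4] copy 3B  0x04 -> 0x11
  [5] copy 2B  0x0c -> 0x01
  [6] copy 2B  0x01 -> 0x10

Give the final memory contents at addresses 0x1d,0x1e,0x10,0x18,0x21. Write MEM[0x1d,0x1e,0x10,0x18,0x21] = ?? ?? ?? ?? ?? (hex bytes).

MEM[0x1d,0x1e,0x10,0x18,0x21] = 81 77 7c 41 f1

D0: mem[0x1d..0x22] <- [81 77 69 44 f1 bf]
D1: mem[0x12..0x13] <- [df 7d]
D2: mem[0x19..0x1c] <- [e3 42 d6 ea]
D3: mem[0x18..0x1b] <- [41 8d 74 3d]
D4: mem[0x11..0x13] <- [55 7a df]
D5: mem[0x01..0x02] <- [7c e3]
D6: mem[0x10..0x11] <- [7c e3]
query mem[0x1d]=0x81, mem[0x1e]=0x77, mem[0x10]=0x7c, mem[0x18]=0x41, mem[0x21]=0xf1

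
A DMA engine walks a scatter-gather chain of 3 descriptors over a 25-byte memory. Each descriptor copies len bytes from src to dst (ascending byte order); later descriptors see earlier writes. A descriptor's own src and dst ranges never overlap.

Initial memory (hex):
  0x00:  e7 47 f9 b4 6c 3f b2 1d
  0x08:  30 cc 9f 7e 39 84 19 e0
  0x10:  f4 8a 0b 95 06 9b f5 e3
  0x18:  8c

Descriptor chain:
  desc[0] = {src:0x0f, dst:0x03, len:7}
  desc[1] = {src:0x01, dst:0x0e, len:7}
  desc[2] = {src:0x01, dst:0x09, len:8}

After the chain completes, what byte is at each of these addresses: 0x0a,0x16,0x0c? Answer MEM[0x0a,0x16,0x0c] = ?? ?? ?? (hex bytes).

MEM[0x0a,0x16,0x0c] = f9 f5 f4

[0] 0x0f->0x03 len=7 : e0 f4 8a 0b 95 06 9b
[1] 0x01->0x0e len=7 : 47 f9 e0 f4 8a 0b 95
[2] 0x01->0x09 len=8 : 47 f9 e0 f4 8a 0b 95 06
query mem[0x0a]=0xf9, mem[0x16]=0xf5, mem[0x0c]=0xf4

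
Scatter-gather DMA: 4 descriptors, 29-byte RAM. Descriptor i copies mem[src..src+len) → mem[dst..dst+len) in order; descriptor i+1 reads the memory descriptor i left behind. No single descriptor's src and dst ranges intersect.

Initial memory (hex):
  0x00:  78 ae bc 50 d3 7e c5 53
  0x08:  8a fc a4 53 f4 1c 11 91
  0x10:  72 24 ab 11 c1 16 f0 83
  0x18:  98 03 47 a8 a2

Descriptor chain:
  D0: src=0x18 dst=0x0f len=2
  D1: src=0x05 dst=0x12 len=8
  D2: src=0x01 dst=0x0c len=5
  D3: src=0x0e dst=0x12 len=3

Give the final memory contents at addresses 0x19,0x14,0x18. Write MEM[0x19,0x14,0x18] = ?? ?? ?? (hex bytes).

D0: mem[0x0f..0x10] <- [98 03]
D1: mem[0x12..0x19] <- [7e c5 53 8a fc a4 53 f4]
D2: mem[0x0c..0x10] <- [ae bc 50 d3 7e]
D3: mem[0x12..0x14] <- [50 d3 7e]
query mem[0x19]=0xf4, mem[0x14]=0x7e, mem[0x18]=0x53

MEM[0x19,0x14,0x18] = f4 7e 53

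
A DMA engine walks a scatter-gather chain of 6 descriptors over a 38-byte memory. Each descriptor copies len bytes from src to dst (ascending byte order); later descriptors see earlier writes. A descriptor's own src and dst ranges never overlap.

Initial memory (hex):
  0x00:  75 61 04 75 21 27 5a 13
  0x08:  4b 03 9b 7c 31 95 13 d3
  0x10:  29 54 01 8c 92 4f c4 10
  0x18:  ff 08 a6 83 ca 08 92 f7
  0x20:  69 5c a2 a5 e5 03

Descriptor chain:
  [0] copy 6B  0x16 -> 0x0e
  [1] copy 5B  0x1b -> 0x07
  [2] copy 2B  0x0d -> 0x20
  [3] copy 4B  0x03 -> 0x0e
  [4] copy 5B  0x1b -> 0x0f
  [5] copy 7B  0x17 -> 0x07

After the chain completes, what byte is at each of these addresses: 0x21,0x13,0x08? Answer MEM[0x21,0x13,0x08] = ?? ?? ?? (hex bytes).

  after D0: wrote 6B at 0x0e = c410ff08a683
  after D1: wrote 5B at 0x07 = 83ca0892f7
  after D2: wrote 2B at 0x20 = 95c4
  after D3: wrote 4B at 0x0e = 7521275a
  after D4: wrote 5B at 0x0f = 83ca0892f7
  after D5: wrote 7B at 0x07 = 10ff08a683ca08
query mem[0x21]=0xc4, mem[0x13]=0xf7, mem[0x08]=0xff

MEM[0x21,0x13,0x08] = c4 f7 ff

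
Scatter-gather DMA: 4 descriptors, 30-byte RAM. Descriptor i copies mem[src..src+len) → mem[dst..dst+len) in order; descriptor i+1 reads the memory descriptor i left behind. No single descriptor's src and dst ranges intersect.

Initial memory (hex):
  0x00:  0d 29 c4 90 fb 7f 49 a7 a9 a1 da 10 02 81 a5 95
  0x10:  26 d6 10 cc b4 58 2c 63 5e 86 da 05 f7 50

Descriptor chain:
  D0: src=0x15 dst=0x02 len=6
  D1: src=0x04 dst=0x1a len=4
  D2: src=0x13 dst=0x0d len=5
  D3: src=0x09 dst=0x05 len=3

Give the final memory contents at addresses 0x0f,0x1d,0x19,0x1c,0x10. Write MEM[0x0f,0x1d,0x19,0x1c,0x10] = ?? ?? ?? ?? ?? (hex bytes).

  after D0: wrote 6B at 0x02 = 582c635e86da
  after D1: wrote 4B at 0x1a = 635e86da
  after D2: wrote 5B at 0x0d = ccb4582c63
  after D3: wrote 3B at 0x05 = a1da10
query mem[0x0f]=0x58, mem[0x1d]=0xda, mem[0x19]=0x86, mem[0x1c]=0x86, mem[0x10]=0x2c

MEM[0x0f,0x1d,0x19,0x1c,0x10] = 58 da 86 86 2c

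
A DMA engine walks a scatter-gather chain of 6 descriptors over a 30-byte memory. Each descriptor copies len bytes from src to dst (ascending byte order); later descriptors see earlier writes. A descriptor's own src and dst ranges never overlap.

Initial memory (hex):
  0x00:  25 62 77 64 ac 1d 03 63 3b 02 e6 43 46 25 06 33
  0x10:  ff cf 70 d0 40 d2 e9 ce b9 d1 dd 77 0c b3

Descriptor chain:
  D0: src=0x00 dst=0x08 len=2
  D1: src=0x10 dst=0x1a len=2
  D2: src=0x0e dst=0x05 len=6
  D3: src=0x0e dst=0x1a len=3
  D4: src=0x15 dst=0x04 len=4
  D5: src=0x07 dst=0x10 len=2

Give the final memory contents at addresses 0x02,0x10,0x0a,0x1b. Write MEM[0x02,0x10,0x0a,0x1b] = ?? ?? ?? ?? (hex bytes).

  after D0: wrote 2B at 0x08 = 2562
  after D1: wrote 2B at 0x1a = ffcf
  after D2: wrote 6B at 0x05 = 0633ffcf70d0
  after D3: wrote 3B at 0x1a = 0633ff
  after D4: wrote 4B at 0x04 = d2e9ceb9
  after D5: wrote 2B at 0x10 = b9cf
query mem[0x02]=0x77, mem[0x10]=0xb9, mem[0x0a]=0xd0, mem[0x1b]=0x33

MEM[0x02,0x10,0x0a,0x1b] = 77 b9 d0 33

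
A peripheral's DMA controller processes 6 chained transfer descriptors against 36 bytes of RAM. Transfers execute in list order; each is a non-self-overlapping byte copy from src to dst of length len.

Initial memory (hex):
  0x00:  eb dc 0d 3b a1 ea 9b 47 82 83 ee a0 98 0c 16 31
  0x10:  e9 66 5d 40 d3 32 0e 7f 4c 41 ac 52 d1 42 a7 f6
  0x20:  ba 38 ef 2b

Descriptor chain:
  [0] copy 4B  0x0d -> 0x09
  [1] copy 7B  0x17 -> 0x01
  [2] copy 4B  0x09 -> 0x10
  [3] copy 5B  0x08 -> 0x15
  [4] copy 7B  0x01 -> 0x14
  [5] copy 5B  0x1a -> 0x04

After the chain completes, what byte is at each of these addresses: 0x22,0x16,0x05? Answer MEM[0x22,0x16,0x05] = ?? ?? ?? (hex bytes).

D0: mem[0x09..0x0c] <- [0c 16 31 e9]
D1: mem[0x01..0x07] <- [7f 4c 41 ac 52 d1 42]
D2: mem[0x10..0x13] <- [0c 16 31 e9]
D3: mem[0x15..0x19] <- [82 0c 16 31 e9]
D4: mem[0x14..0x1a] <- [7f 4c 41 ac 52 d1 42]
D5: mem[0x04..0x08] <- [42 52 d1 42 a7]
query mem[0x22]=0xef, mem[0x16]=0x41, mem[0x05]=0x52

MEM[0x22,0x16,0x05] = ef 41 52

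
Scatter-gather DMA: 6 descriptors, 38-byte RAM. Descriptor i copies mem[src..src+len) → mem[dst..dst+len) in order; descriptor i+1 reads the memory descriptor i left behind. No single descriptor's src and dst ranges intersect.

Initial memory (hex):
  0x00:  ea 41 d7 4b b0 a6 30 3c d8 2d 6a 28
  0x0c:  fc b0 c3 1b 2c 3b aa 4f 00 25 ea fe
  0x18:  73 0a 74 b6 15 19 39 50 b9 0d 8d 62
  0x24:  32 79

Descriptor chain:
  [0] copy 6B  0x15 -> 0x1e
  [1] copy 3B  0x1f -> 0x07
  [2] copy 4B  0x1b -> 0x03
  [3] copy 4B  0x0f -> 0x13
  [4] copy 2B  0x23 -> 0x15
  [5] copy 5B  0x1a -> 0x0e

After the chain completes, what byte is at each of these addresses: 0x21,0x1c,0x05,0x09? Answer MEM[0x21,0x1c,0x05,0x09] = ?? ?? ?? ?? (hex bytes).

#0 dst[0x1e+6] := {0x25,0xea,0xfe,0x73,0x0a,0x74}
#1 dst[0x07+3] := {0xea,0xfe,0x73}
#2 dst[0x03+4] := {0xb6,0x15,0x19,0x25}
#3 dst[0x13+4] := {0x1b,0x2c,0x3b,0xaa}
#4 dst[0x15+2] := {0x74,0x32}
#5 dst[0x0e+5] := {0x74,0xb6,0x15,0x19,0x25}
query mem[0x21]=0x73, mem[0x1c]=0x15, mem[0x05]=0x19, mem[0x09]=0x73

MEM[0x21,0x1c,0x05,0x09] = 73 15 19 73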